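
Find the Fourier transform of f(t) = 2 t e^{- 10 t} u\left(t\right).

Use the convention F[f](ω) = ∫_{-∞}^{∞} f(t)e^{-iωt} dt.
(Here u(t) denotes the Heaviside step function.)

F(ω) = \frac{2}{\left(i \omega + 10\right)^{2}}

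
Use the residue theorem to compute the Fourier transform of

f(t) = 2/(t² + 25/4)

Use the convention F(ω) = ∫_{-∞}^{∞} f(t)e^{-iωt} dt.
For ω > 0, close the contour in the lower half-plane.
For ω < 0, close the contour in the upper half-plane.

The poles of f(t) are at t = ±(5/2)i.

Let g(z) = f(z)e^{-iωz}; for large |z| the factor e^{-iωz} decays in the lower half-plane when ω > 0 and in the upper half-plane when ω < 0.

Case ω > 0 (lower half-plane, clockwise contour ⇒ F(ω) = -2πi·ΣRes):
  Res_{z = - \frac{5 i}{2}} g(z) = \frac{2 i e^{- \frac{5 \omega}{2}}}{5}
  F(ω) = -2πi·ΣRes = \frac{4 \pi e^{- \frac{5 \omega}{2}}}{5}

Case ω < 0 (upper half-plane, counterclockwise contour ⇒ F(ω) = +2πi·ΣRes):
  Res_{z = \frac{5 i}{2}} g(z) = - \frac{2 i e^{\frac{5 \omega}{2}}}{5}
  F(ω) = 2πi·ΣRes = \frac{4 \pi e^{\frac{5 \omega}{2}}}{5}

Both cases combine into a single formula in |ω|:

F(ω) = \frac{4 \pi e^{- \frac{5 \left|{\omega}\right|}{2}}}{5}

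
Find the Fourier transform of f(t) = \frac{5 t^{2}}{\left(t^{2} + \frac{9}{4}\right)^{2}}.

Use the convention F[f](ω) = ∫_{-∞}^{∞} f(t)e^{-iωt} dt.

F(ω) = \frac{5 \pi \left(2 - 3 \left|{\omega}\right|\right) e^{- \frac{3 \left|{\omega}\right|}{2}}}{6}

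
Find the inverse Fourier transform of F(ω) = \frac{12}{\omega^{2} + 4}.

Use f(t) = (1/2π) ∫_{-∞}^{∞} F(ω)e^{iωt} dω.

f(t) = 3 e^{- 2 \left|{t}\right|}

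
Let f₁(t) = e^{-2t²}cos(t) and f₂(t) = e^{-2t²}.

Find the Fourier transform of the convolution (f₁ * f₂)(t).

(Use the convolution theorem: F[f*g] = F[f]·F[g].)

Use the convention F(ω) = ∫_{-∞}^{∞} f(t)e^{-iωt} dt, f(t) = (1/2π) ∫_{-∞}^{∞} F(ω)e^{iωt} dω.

F[f₁*f₂](ω) = \frac{\pi \left(e^{\frac{\omega}{2}} + 1\right) e^{- \frac{\omega^{2}}{4} - \frac{\omega}{4} - \frac{1}{8}}}{4}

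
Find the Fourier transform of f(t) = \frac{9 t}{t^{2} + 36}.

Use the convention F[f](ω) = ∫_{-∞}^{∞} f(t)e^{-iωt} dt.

F(ω) = - 9 i \pi e^{- 6 \left|{\omega}\right|} \operatorname{sign}{\left(\omega \right)}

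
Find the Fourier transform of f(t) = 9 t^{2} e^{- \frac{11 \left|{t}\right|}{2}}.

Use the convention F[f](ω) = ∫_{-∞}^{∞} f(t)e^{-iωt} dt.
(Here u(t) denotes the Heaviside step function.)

F(ω) = \frac{3168 \left(121 - 12 \omega^{2}\right)}{\left(4 \omega^{2} + 121\right)^{3}}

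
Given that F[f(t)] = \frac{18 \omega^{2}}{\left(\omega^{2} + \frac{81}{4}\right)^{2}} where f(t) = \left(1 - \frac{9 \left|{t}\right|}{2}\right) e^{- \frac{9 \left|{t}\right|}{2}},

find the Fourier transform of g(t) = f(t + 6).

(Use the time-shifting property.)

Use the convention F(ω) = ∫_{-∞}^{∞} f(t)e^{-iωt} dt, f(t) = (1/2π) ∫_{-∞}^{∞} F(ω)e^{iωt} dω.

F[g](ω) = \frac{288 \omega^{2} e^{6 i \omega}}{\left(4 \omega^{2} + 81\right)^{2}}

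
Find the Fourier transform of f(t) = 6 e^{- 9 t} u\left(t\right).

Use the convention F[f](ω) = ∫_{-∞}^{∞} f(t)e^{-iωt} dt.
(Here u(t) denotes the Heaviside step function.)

F(ω) = \frac{6}{i \omega + 9}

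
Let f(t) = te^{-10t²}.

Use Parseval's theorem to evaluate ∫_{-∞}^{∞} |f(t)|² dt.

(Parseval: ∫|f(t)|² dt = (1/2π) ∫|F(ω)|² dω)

∫|f(t)|² dt = \frac{\sqrt{5} \sqrt{\pi}}{400}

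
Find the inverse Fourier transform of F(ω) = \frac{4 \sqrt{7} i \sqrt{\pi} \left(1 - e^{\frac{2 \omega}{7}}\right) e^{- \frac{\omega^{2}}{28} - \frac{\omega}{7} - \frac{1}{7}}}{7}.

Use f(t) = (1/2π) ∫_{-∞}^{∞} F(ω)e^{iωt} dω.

f(t) = 8 e^{- 7 t^{2}} \sin{\left(2 t \right)}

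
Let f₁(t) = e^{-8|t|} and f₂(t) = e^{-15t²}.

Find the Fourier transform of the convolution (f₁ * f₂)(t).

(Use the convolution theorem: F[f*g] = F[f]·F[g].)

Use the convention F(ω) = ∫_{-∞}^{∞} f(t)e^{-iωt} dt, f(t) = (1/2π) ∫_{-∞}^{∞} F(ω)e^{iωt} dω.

F[f₁*f₂](ω) = \frac{16 \sqrt{15} \sqrt{\pi} e^{- \frac{\omega^{2}}{60}}}{15 \left(\omega^{2} + 64\right)}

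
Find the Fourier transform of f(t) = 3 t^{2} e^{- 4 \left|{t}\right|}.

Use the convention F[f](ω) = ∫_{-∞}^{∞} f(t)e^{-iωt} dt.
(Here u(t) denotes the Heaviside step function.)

F(ω) = \frac{48 \left(16 - 3 \omega^{2}\right)}{\left(\omega^{2} + 16\right)^{3}}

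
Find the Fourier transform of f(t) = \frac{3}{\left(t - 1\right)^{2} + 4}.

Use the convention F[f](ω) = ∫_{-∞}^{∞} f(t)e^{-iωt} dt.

F(ω) = \frac{3 \pi e^{- i \omega - 2 \left|{\omega}\right|}}{2}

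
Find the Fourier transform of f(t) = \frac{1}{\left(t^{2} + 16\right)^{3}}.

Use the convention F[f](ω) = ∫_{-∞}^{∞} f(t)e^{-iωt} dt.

F(ω) = \frac{\pi \left(16 \omega^{2} + 12 \left|{\omega}\right| + 3\right) e^{- 4 \left|{\omega}\right|}}{8192}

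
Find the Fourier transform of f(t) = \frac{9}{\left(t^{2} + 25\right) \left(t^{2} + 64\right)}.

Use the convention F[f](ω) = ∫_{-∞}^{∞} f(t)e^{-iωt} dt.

F(ω) = \frac{3 \pi \left(8 e^{3 \left|{\omega}\right|} - 5\right) e^{- 8 \left|{\omega}\right|}}{520}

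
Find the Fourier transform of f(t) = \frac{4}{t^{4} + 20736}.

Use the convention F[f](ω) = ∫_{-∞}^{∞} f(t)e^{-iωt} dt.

F(ω) = \frac{\pi e^{- 6 \sqrt{2} \left|{\omega}\right|} \sin{\left(6 \sqrt{2} \left|{\omega}\right| + \frac{\pi}{4} \right)}}{432}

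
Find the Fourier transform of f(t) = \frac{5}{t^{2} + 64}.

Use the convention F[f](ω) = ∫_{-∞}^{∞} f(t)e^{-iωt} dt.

F(ω) = \frac{5 \pi e^{- 8 \left|{\omega}\right|}}{8}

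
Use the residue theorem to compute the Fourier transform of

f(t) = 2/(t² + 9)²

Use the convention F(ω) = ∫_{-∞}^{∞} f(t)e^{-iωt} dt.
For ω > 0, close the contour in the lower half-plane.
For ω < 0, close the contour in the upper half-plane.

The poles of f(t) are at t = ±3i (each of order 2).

Let g(z) = f(z)e^{-iωz}; for large |z| the factor e^{-iωz} decays in the lower half-plane when ω > 0 and in the upper half-plane when ω < 0.

Case ω > 0 (lower half-plane, clockwise contour ⇒ F(ω) = -2πi·ΣRes):
  Res_{z = - 3 i} g(z) = \frac{i \left(3 \omega + 1\right) e^{- 3 \omega}}{54} (pole of order 2)
  F(ω) = -2πi·ΣRes = \frac{\pi \left(3 \omega + 1\right) e^{- 3 \omega}}{27}

Case ω < 0 (upper half-plane, counterclockwise contour ⇒ F(ω) = +2πi·ΣRes):
  Res_{z = 3 i} g(z) = \frac{i \left(3 \omega - 1\right) e^{3 \omega}}{54} (pole of order 2)
  F(ω) = 2πi·ΣRes = \frac{\pi \left(1 - 3 \omega\right) e^{3 \omega}}{27}

Both cases combine into a single formula in |ω|:

F(ω) = \frac{\pi \left(3 \left|{\omega}\right| + 1\right) e^{- 3 \left|{\omega}\right|}}{27}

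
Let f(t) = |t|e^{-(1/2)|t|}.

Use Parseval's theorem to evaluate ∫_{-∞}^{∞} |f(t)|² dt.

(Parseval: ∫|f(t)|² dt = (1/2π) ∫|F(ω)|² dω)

∫|f(t)|² dt = 4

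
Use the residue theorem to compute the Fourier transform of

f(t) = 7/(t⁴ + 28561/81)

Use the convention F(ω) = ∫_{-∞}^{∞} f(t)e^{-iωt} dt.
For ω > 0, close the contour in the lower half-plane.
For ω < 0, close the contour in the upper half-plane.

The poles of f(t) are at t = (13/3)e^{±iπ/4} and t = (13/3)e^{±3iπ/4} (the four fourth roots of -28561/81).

Let g(z) = f(z)e^{-iωz}; for large |z| the factor e^{-iωz} decays in the lower half-plane when ω > 0 and in the upper half-plane when ω < 0.

Case ω > 0 (lower half-plane, clockwise contour ⇒ F(ω) = -2πi·ΣRes):
  Res_{z = - \frac{13 \sqrt{2}}{6} - \frac{13 \sqrt{2} i}{6}} g(z) = \frac{189 \sqrt{2} i \left(1 - i\right) e^{\frac{13 \sqrt{2} \omega \left(-1 + i\right)}{6}}}{17576}
  Res_{z = \frac{13 \sqrt{2}}{6} - \frac{13 \sqrt{2} i}{6}} g(z) = \frac{189 \sqrt{2} i \left(1 + i\right) e^{- \frac{13 \sqrt{2} \omega \left(1 + i\right)}{6}}}{17576}
  F(ω) = -2πi·ΣRes = \frac{189 \sqrt{2} \pi \left(1 - i\right) \left(e^{\frac{13 \sqrt{2} i \omega}{3}} + i\right) e^{- \frac{13 \sqrt{2} \omega \left(1 + i\right)}{6}}}{8788} = \frac{189 \pi e^{- \frac{13 \sqrt{2} \omega}{6}} \sin{\left(\frac{13 \sqrt{2} \omega}{6} + \frac{\pi}{4} \right)}}{2197}

Case ω < 0 (upper half-plane, counterclockwise contour ⇒ F(ω) = +2πi·ΣRes):
  Res_{z = \frac{13 \sqrt{2}}{6} + \frac{13 \sqrt{2} i}{6}} g(z) = \frac{189 \sqrt{2} i \left(-1 + i\right) e^{\frac{13 \sqrt{2} \omega \left(1 - i\right)}{6}}}{17576}
  Res_{z = - \frac{13 \sqrt{2}}{6} + \frac{13 \sqrt{2} i}{6}} g(z) = \frac{189 \sqrt{2} \left(1 - i\right) e^{\frac{13 \sqrt{2} \omega \left(1 + i\right)}{6}}}{17576}
  F(ω) = 2πi·ΣRes = - \frac{189 \sqrt{2} i \pi \left(i \left(1 - i\right) e^{\frac{13 \sqrt{2} \omega \left(1 - i\right)}{6}} - \left(1 - i\right) e^{\frac{13 \sqrt{2} \omega \left(1 + i\right)}{6}}\right)}{8788} = \frac{189 \pi e^{\frac{13 \sqrt{2} \omega}{6}} \cos{\left(\frac{13 \sqrt{2} \omega}{6} + \frac{\pi}{4} \right)}}{2197}

Both cases combine into a single formula in |ω|:

F(ω) = \frac{189 \pi e^{- \frac{13 \sqrt{2} \left|{\omega}\right|}{6}} \sin{\left(\frac{13 \sqrt{2} \left|{\omega}\right|}{6} + \frac{\pi}{4} \right)}}{2197}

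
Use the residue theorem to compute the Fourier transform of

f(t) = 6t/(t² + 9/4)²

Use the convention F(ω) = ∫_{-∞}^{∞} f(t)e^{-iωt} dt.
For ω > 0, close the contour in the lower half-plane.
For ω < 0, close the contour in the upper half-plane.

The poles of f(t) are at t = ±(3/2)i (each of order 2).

Let g(z) = f(z)e^{-iωz}; for large |z| the factor e^{-iωz} decays in the lower half-plane when ω > 0 and in the upper half-plane when ω < 0.

Case ω > 0 (lower half-plane, clockwise contour ⇒ F(ω) = -2πi·ΣRes):
  Res_{z = - \frac{3 i}{2}} g(z) = \omega e^{- \frac{3 \omega}{2}} (pole of order 2)
  F(ω) = -2πi·ΣRes = - 2 i \pi \omega e^{- \frac{3 \omega}{2}}

Case ω < 0 (upper half-plane, counterclockwise contour ⇒ F(ω) = +2πi·ΣRes):
  Res_{z = \frac{3 i}{2}} g(z) = - \omega e^{\frac{3 \omega}{2}} (pole of order 2)
  F(ω) = 2πi·ΣRes = - 2 i \pi \omega e^{\frac{3 \omega}{2}}

Both cases combine into a single formula in |ω|:

F(ω) = - 2 i \pi \omega e^{- \frac{3 \left|{\omega}\right|}{2}}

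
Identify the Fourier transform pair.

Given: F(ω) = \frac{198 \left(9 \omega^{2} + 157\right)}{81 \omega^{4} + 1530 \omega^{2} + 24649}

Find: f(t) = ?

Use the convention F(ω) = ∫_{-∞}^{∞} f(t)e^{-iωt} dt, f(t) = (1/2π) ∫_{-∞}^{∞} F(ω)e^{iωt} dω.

f(t) = 3 e^{- \frac{11 \left|{t}\right|}{3}} \cos{\left(2 t \right)}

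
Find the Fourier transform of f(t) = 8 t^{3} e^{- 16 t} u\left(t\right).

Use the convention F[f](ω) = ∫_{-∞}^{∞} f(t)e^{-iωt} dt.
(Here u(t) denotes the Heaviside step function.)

F(ω) = \frac{48}{\left(i \omega + 16\right)^{4}}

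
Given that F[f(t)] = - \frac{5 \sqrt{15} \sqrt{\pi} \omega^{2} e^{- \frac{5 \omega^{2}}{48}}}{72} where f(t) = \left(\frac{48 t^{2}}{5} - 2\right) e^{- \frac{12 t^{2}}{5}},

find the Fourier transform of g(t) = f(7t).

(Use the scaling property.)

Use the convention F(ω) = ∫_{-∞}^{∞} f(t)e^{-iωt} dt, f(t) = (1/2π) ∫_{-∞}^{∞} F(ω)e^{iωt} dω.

F[g](ω) = - \frac{5 \sqrt{15} \sqrt{\pi} \omega^{2} e^{- \frac{5 \omega^{2}}{2352}}}{24696}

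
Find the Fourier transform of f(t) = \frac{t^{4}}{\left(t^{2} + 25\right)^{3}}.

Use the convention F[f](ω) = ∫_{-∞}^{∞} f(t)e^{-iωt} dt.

F(ω) = \frac{\pi \left(25 \omega^{2} - 25 \left|{\omega}\right| + 3\right) e^{- 5 \left|{\omega}\right|}}{40}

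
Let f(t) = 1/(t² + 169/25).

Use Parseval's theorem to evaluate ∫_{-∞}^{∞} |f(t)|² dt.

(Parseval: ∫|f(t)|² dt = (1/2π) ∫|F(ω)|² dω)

∫|f(t)|² dt = \frac{125 \pi}{4394}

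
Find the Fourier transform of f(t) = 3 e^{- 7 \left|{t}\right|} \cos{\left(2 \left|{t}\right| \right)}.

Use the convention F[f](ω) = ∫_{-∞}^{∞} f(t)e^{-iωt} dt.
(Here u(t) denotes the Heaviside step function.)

F(ω) = \frac{42 \left(\omega^{2} + 53\right)}{\omega^{4} + 90 \omega^{2} + 2809}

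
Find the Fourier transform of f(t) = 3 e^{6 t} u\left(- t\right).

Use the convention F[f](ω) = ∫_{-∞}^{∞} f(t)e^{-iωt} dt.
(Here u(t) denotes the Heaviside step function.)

F(ω) = - \frac{3}{i \omega - 6}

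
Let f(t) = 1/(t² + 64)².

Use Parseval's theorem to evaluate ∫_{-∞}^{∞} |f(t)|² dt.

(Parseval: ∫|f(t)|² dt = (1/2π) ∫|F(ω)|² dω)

∫|f(t)|² dt = \frac{5 \pi}{33554432}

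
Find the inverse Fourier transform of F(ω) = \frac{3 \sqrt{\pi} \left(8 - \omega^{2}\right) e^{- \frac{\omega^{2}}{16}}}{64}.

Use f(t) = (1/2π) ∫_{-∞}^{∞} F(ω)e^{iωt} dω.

f(t) = 6 t^{2} e^{- 4 t^{2}}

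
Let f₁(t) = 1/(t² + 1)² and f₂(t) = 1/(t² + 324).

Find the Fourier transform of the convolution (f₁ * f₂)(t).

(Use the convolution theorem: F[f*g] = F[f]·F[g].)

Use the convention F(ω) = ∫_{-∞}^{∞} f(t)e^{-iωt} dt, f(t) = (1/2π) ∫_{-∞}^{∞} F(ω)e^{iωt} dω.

F[f₁*f₂](ω) = \frac{\pi^{2} \left(\left|{\omega}\right| + 1\right) e^{- 19 \left|{\omega}\right|}}{36}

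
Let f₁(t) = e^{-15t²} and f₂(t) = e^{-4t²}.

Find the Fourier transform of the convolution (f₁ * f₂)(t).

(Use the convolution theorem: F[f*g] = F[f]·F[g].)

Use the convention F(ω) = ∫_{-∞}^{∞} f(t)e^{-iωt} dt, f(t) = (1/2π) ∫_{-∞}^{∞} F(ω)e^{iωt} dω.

F[f₁*f₂](ω) = \frac{\sqrt{15} \pi e^{- \frac{19 \omega^{2}}{240}}}{30}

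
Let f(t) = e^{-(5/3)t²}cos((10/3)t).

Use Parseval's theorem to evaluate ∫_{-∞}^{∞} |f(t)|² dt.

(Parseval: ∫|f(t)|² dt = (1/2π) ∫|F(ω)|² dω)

∫|f(t)|² dt = \frac{\sqrt{30} \sqrt{\pi} \left(1 + e^{\frac{10}{3}}\right)}{20 e^{\frac{10}{3}}}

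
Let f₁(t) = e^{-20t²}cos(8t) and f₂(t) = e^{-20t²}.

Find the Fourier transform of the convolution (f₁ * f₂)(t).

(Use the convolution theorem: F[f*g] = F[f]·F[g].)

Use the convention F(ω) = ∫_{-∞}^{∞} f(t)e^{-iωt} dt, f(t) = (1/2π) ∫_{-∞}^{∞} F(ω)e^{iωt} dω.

F[f₁*f₂](ω) = \frac{\pi e^{- \frac{\omega^{2}}{40} - \frac{4}{5}} \cosh{\left(\frac{\omega}{5} \right)}}{20}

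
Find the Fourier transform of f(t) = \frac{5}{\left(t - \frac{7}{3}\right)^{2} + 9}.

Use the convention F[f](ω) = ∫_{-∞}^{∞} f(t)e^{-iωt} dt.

F(ω) = \frac{5 \pi e^{- \frac{7 i \omega}{3} - 3 \left|{\omega}\right|}}{3}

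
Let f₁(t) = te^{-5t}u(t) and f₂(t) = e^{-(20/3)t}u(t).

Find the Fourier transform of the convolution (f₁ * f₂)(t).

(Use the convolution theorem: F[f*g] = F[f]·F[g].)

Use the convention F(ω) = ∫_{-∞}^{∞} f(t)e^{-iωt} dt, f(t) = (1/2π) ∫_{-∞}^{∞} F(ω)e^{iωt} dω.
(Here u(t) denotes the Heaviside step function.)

F[f₁*f₂](ω) = \frac{3}{\left(i \omega + 5\right)^{2} \left(3 i \omega + 20\right)}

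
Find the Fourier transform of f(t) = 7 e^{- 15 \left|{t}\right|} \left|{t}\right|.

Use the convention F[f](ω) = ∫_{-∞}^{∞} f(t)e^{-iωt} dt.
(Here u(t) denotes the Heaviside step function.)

F(ω) = \frac{14 \left(225 - \omega^{2}\right)}{\left(\omega^{2} + 225\right)^{2}}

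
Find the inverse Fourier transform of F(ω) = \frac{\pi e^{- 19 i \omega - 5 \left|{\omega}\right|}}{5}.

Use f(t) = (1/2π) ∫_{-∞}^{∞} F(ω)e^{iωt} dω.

f(t) = \frac{1}{\left(t - 19\right)^{2} + 25}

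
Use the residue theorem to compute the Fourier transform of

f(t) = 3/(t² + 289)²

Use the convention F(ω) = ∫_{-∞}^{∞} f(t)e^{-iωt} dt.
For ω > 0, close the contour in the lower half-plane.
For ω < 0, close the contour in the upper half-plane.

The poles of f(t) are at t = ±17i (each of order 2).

Let g(z) = f(z)e^{-iωz}; for large |z| the factor e^{-iωz} decays in the lower half-plane when ω > 0 and in the upper half-plane when ω < 0.

Case ω > 0 (lower half-plane, clockwise contour ⇒ F(ω) = -2πi·ΣRes):
  Res_{z = - 17 i} g(z) = \frac{3 i \left(17 \omega + 1\right) e^{- 17 \omega}}{19652} (pole of order 2)
  F(ω) = -2πi·ΣRes = \frac{3 \pi \left(17 \omega + 1\right) e^{- 17 \omega}}{9826}

Case ω < 0 (upper half-plane, counterclockwise contour ⇒ F(ω) = +2πi·ΣRes):
  Res_{z = 17 i} g(z) = \frac{3 i \left(17 \omega - 1\right) e^{17 \omega}}{19652} (pole of order 2)
  F(ω) = 2πi·ΣRes = \frac{3 \pi \left(1 - 17 \omega\right) e^{17 \omega}}{9826}

Both cases combine into a single formula in |ω|:

F(ω) = \frac{3 \pi \left(17 \left|{\omega}\right| + 1\right) e^{- 17 \left|{\omega}\right|}}{9826}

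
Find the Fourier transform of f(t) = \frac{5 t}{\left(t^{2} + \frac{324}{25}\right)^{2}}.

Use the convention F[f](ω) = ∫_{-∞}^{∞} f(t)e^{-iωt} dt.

F(ω) = - \frac{25 i \pi \omega e^{- \frac{18 \left|{\omega}\right|}{5}}}{36}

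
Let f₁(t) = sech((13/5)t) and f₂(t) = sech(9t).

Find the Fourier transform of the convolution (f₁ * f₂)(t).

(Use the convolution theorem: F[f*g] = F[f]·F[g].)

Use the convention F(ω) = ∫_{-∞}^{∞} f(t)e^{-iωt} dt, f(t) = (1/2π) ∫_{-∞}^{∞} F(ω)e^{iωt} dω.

F[f₁*f₂](ω) = \frac{5 \pi^{2}}{117 \cosh{\left(\frac{\pi \omega}{18} \right)} \cosh{\left(\frac{5 \pi \omega}{26} \right)}}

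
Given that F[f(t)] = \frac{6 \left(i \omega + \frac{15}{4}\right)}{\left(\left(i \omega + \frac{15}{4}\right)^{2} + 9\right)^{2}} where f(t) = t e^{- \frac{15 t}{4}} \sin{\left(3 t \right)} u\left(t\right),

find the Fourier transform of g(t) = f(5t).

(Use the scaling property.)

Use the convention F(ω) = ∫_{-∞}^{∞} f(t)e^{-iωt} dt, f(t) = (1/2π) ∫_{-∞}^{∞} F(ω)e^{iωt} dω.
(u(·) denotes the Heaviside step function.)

F[g](ω) = \frac{9600 \left(4 i \omega + 75\right)}{\left(\left(4 i \omega + 75\right)^{2} + 3600\right)^{2}}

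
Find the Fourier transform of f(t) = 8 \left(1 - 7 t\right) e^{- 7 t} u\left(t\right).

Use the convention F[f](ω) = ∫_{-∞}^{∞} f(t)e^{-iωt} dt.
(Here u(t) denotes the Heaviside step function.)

F(ω) = \frac{8 i \omega}{- \omega^{2} + 14 i \omega + 49}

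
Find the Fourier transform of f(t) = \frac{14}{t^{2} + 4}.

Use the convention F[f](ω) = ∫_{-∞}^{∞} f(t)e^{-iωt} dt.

F(ω) = 7 \pi e^{- 2 \left|{\omega}\right|}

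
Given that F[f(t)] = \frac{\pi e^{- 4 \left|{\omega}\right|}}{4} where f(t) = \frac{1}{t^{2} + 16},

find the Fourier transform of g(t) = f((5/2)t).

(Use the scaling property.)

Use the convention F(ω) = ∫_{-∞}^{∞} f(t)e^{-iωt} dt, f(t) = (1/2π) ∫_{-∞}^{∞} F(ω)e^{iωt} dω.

F[g](ω) = \frac{\pi e^{- \frac{8 \left|{\omega}\right|}{5}}}{10}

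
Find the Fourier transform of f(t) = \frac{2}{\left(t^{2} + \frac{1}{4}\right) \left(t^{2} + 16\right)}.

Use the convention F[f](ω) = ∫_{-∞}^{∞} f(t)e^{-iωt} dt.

F(ω) = - \frac{2 \pi e^{- 4 \left|{\omega}\right|}}{63} + \frac{16 \pi e^{- \frac{\left|{\omega}\right|}{2}}}{63}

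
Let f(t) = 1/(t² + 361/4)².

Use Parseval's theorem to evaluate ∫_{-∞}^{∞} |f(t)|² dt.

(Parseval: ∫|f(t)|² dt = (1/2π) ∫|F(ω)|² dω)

∫|f(t)|² dt = \frac{40 \pi}{893871739}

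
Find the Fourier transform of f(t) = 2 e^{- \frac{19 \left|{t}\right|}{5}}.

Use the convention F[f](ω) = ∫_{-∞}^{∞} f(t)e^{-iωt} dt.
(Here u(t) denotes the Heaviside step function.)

F(ω) = \frac{380}{25 \omega^{2} + 361}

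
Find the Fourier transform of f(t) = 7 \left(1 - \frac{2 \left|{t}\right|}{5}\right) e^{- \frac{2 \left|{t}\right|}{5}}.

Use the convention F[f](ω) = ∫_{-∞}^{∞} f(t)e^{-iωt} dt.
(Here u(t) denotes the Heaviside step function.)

F(ω) = \frac{7000 \omega^{2}}{\left(25 \omega^{2} + 4\right)^{2}}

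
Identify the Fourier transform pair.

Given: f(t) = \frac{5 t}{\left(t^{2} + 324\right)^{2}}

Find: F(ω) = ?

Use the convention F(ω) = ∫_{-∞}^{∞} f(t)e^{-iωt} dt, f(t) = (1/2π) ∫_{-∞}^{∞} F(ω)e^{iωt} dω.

F(ω) = - \frac{5 i \pi \omega e^{- 18 \left|{\omega}\right|}}{36}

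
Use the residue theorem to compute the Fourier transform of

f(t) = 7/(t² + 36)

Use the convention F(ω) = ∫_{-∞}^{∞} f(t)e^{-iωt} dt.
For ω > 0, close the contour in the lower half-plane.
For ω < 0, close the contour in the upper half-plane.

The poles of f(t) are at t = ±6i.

Let g(z) = f(z)e^{-iωz}; for large |z| the factor e^{-iωz} decays in the lower half-plane when ω > 0 and in the upper half-plane when ω < 0.

Case ω > 0 (lower half-plane, clockwise contour ⇒ F(ω) = -2πi·ΣRes):
  Res_{z = - 6 i} g(z) = \frac{7 i e^{- 6 \omega}}{12}
  F(ω) = -2πi·ΣRes = \frac{7 \pi e^{- 6 \omega}}{6}

Case ω < 0 (upper half-plane, counterclockwise contour ⇒ F(ω) = +2πi·ΣRes):
  Res_{z = 6 i} g(z) = - \frac{7 i e^{6 \omega}}{12}
  F(ω) = 2πi·ΣRes = \frac{7 \pi e^{6 \omega}}{6}

Both cases combine into a single formula in |ω|:

F(ω) = \frac{7 \pi e^{- 6 \left|{\omega}\right|}}{6}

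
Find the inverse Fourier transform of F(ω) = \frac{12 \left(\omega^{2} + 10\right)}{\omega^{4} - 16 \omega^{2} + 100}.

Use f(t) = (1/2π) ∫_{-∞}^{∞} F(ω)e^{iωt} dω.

f(t) = 6 e^{- \left|{t}\right|} \cos{\left(3 \left|{t}\right| \right)}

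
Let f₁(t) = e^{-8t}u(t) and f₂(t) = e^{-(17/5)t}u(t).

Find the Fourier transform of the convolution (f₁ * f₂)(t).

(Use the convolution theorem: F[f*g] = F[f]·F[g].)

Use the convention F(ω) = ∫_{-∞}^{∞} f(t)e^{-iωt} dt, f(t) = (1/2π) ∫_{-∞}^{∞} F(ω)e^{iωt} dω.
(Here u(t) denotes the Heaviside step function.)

F[f₁*f₂](ω) = \frac{5}{\left(i \omega + 8\right) \left(5 i \omega + 17\right)}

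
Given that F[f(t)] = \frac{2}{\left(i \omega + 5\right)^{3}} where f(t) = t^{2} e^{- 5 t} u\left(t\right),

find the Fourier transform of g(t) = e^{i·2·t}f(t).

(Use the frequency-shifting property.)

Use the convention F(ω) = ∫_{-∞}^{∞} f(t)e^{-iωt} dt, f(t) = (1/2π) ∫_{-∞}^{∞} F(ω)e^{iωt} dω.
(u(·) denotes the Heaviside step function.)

F[g](ω) = \frac{2}{\left(i \left(\omega - 2\right) + 5\right)^{3}}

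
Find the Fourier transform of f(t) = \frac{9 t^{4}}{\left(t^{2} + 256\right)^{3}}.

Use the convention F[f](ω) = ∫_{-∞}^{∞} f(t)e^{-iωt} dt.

F(ω) = \frac{9 \pi \left(256 \omega^{2} - 80 \left|{\omega}\right| + 3\right) e^{- 16 \left|{\omega}\right|}}{128}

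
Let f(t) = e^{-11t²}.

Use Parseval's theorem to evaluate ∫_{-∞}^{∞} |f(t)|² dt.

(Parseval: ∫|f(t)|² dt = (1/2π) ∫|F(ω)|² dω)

∫|f(t)|² dt = \frac{\sqrt{22} \sqrt{\pi}}{22}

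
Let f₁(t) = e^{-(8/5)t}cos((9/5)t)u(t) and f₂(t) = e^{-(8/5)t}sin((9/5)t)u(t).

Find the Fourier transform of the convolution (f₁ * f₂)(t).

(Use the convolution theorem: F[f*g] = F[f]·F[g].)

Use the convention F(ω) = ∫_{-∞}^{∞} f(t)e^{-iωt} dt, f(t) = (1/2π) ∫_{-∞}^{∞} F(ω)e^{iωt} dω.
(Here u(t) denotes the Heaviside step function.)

F[f₁*f₂](ω) = \frac{225 \left(5 i \omega + 8\right)}{\left(\left(5 i \omega + 8\right)^{2} + 81\right)^{2}}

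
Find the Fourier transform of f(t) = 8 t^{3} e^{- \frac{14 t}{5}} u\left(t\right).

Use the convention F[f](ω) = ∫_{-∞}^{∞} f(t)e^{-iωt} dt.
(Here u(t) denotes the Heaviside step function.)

F(ω) = \frac{30000}{\left(5 i \omega + 14\right)^{4}}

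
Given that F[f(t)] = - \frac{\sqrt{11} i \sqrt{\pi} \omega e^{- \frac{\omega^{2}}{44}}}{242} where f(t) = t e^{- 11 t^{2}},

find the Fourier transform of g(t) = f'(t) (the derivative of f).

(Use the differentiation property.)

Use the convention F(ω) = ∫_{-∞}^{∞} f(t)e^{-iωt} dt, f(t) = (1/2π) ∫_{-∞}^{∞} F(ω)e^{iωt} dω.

F[g](ω) = \frac{\sqrt{11} \sqrt{\pi} \omega^{2} e^{- \frac{\omega^{2}}{44}}}{242}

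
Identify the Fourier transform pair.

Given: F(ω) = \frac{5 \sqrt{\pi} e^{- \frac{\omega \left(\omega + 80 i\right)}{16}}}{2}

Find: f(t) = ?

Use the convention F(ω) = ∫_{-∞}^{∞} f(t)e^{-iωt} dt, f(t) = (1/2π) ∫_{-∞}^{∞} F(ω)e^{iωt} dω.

f(t) = 5 e^{- 4 \left(t - 5\right)^{2}}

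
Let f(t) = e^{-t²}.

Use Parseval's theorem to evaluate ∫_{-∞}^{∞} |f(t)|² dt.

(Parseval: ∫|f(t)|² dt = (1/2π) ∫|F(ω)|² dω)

∫|f(t)|² dt = \frac{\sqrt{2} \sqrt{\pi}}{2}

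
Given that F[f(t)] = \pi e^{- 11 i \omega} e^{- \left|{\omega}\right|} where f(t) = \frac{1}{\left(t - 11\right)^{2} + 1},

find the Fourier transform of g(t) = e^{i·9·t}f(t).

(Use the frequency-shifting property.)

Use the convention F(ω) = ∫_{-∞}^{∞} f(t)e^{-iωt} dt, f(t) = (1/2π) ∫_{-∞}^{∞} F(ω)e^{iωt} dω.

F[g](ω) = \pi e^{- 11 i \left(\omega - 9\right) - \left|{\omega - 9}\right|}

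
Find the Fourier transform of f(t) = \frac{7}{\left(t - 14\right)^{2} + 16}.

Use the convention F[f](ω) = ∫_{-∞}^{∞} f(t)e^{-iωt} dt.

F(ω) = \frac{7 \pi e^{- 14 i \omega - 4 \left|{\omega}\right|}}{4}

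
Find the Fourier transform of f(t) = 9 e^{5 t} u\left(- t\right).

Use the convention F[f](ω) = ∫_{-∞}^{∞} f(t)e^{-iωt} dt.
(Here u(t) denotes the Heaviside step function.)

F(ω) = - \frac{9}{i \omega - 5}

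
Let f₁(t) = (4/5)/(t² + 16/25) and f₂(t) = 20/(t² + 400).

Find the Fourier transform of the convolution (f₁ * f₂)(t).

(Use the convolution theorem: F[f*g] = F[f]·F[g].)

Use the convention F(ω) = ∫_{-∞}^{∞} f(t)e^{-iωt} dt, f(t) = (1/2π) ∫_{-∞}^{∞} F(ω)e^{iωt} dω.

F[f₁*f₂](ω) = \pi^{2} e^{- \frac{104 \left|{\omega}\right|}{5}}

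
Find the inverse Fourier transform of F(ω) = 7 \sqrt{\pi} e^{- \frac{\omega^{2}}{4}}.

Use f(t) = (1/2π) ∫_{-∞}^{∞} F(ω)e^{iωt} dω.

f(t) = 7 e^{- t^{2}}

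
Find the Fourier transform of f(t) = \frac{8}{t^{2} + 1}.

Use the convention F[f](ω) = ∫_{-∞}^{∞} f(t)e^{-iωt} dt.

F(ω) = 8 \pi e^{- \left|{\omega}\right|}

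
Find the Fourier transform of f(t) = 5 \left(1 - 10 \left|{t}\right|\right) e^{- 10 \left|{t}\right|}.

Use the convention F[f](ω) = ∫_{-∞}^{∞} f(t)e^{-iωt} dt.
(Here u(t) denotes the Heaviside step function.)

F(ω) = \frac{200 \omega^{2}}{\left(\omega^{2} + 100\right)^{2}}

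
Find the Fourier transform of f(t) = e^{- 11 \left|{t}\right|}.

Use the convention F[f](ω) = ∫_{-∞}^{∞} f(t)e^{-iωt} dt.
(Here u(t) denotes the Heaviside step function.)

F(ω) = \frac{22}{\omega^{2} + 121}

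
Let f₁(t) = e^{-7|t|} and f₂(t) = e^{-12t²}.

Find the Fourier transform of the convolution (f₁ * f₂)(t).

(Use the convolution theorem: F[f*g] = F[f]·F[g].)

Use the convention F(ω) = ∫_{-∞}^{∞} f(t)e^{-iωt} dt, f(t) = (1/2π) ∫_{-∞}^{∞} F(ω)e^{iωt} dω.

F[f₁*f₂](ω) = \frac{7 \sqrt{3} \sqrt{\pi} e^{- \frac{\omega^{2}}{48}}}{3 \left(\omega^{2} + 49\right)}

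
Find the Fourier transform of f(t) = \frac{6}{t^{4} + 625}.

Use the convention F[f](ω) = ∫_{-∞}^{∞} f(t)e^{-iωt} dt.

F(ω) = \frac{6 \pi e^{- \frac{5 \sqrt{2} \left|{\omega}\right|}{2}} \sin{\left(\frac{5 \sqrt{2} \left|{\omega}\right|}{2} + \frac{\pi}{4} \right)}}{125}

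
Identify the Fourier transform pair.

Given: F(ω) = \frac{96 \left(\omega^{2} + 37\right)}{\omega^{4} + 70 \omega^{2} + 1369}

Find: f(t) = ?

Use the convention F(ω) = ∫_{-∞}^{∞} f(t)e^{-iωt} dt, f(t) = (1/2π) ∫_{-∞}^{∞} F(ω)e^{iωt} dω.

f(t) = 8 e^{- 6 \left|{t}\right|} \cos{\left(t \right)}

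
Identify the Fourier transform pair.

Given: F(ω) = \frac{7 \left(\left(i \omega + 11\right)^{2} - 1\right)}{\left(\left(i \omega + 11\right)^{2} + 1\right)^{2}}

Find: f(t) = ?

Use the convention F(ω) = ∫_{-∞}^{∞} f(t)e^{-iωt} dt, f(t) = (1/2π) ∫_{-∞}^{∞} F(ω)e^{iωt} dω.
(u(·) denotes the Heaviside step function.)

f(t) = 7 t e^{- 11 t} \cos{\left(t \right)} u\left(t\right)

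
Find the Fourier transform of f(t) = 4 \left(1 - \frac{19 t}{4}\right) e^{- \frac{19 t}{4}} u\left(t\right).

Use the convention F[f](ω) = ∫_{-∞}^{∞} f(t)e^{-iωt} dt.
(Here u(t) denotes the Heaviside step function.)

F(ω) = \frac{64 i \omega}{- 16 \omega^{2} + 152 i \omega + 361}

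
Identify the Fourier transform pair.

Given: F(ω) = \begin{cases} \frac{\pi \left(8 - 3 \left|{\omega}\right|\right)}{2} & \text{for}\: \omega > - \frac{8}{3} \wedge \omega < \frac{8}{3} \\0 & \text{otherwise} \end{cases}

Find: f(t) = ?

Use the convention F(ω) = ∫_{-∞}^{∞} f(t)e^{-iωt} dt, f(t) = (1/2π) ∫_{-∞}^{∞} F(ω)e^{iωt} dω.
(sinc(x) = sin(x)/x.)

f(t) = \frac{16 \operatorname{sinc}^{2}{\left(\frac{4 t}{3} \right)}}{3}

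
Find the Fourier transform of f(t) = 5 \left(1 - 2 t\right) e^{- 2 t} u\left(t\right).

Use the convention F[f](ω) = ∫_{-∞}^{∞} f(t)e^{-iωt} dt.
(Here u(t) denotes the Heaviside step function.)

F(ω) = \frac{5 i \omega}{- \omega^{2} + 4 i \omega + 4}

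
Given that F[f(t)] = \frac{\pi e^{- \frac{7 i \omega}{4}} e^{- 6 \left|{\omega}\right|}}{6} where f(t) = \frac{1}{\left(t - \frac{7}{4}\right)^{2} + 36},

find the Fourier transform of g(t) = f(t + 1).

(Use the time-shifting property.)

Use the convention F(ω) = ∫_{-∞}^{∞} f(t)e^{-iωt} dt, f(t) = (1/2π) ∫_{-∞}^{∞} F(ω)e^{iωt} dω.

F[g](ω) = \frac{\pi e^{- \frac{3 i \omega}{4} - 6 \left|{\omega}\right|}}{6}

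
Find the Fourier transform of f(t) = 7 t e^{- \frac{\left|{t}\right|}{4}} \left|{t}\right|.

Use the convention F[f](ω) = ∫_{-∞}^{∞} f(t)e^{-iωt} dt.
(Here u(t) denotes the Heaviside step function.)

F(ω) = \frac{7168 i \omega \left(16 \omega^{2} - 3\right)}{\left(16 \omega^{2} + 1\right)^{3}}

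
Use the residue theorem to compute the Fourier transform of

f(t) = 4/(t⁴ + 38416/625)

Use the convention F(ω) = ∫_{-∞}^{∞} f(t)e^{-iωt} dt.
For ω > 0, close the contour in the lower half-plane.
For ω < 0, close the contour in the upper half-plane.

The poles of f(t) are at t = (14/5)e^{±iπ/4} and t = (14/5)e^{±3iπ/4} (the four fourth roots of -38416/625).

Let g(z) = f(z)e^{-iωz}; for large |z| the factor e^{-iωz} decays in the lower half-plane when ω > 0 and in the upper half-plane when ω < 0.

Case ω > 0 (lower half-plane, clockwise contour ⇒ F(ω) = -2πi·ΣRes):
  Res_{z = - \frac{7 \sqrt{2}}{5} - \frac{7 \sqrt{2} i}{5}} g(z) = \frac{125 \sqrt{2} i \left(1 - i\right) e^{\frac{7 \sqrt{2} \omega \left(-1 + i\right)}{5}}}{5488}
  Res_{z = \frac{7 \sqrt{2}}{5} - \frac{7 \sqrt{2} i}{5}} g(z) = \frac{125 \sqrt{2} i \left(1 + i\right) e^{- \frac{7 \sqrt{2} \omega \left(1 + i\right)}{5}}}{5488}
  F(ω) = -2πi·ΣRes = \frac{125 \sqrt{2} \pi \left(1 - i\right) \left(e^{\frac{14 \sqrt{2} i \omega}{5}} + i\right) e^{- \frac{7 \sqrt{2} \omega \left(1 + i\right)}{5}}}{2744} = \frac{125 \pi e^{- \frac{7 \sqrt{2} \omega}{5}} \sin{\left(\frac{7 \sqrt{2} \omega}{5} + \frac{\pi}{4} \right)}}{686}

Case ω < 0 (upper half-plane, counterclockwise contour ⇒ F(ω) = +2πi·ΣRes):
  Res_{z = \frac{7 \sqrt{2}}{5} + \frac{7 \sqrt{2} i}{5}} g(z) = \frac{125 \sqrt{2} i \left(-1 + i\right) e^{\frac{7 \sqrt{2} \omega \left(1 - i\right)}{5}}}{5488}
  Res_{z = - \frac{7 \sqrt{2}}{5} + \frac{7 \sqrt{2} i}{5}} g(z) = \frac{125 \sqrt{2} \left(1 - i\right) e^{\frac{7 \sqrt{2} \omega \left(1 + i\right)}{5}}}{5488}
  F(ω) = 2πi·ΣRes = - \frac{125 \sqrt{2} i \pi \left(i \left(1 - i\right) e^{\frac{7 \sqrt{2} \omega \left(1 - i\right)}{5}} - \left(1 - i\right) e^{\frac{7 \sqrt{2} \omega \left(1 + i\right)}{5}}\right)}{2744} = \frac{125 \pi e^{\frac{7 \sqrt{2} \omega}{5}} \cos{\left(\frac{7 \sqrt{2} \omega}{5} + \frac{\pi}{4} \right)}}{686}

Both cases combine into a single formula in |ω|:

F(ω) = \frac{125 \pi e^{- \frac{7 \sqrt{2} \left|{\omega}\right|}{5}} \sin{\left(\frac{7 \sqrt{2} \left|{\omega}\right|}{5} + \frac{\pi}{4} \right)}}{686}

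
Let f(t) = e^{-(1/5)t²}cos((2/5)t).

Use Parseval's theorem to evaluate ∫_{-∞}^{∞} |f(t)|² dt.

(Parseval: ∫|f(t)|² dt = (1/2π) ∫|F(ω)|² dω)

∫|f(t)|² dt = \frac{\sqrt{10} \sqrt{\pi} \left(1 + e^{\frac{2}{5}}\right)}{4 e^{\frac{2}{5}}}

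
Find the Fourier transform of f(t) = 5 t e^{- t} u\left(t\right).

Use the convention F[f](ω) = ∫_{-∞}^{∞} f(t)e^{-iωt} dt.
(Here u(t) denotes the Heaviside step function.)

F(ω) = \frac{5}{\left(i \omega + 1\right)^{2}}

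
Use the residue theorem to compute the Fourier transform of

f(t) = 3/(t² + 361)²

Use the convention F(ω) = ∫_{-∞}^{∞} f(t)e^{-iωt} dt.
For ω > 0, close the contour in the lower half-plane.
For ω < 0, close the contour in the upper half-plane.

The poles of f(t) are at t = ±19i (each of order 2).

Let g(z) = f(z)e^{-iωz}; for large |z| the factor e^{-iωz} decays in the lower half-plane when ω > 0 and in the upper half-plane when ω < 0.

Case ω > 0 (lower half-plane, clockwise contour ⇒ F(ω) = -2πi·ΣRes):
  Res_{z = - 19 i} g(z) = \frac{3 i \left(19 \omega + 1\right) e^{- 19 \omega}}{27436} (pole of order 2)
  F(ω) = -2πi·ΣRes = \frac{3 \pi \left(19 \omega + 1\right) e^{- 19 \omega}}{13718}

Case ω < 0 (upper half-plane, counterclockwise contour ⇒ F(ω) = +2πi·ΣRes):
  Res_{z = 19 i} g(z) = \frac{3 i \left(19 \omega - 1\right) e^{19 \omega}}{27436} (pole of order 2)
  F(ω) = 2πi·ΣRes = \frac{3 \pi \left(1 - 19 \omega\right) e^{19 \omega}}{13718}

Both cases combine into a single formula in |ω|:

F(ω) = \frac{3 \pi \left(19 \left|{\omega}\right| + 1\right) e^{- 19 \left|{\omega}\right|}}{13718}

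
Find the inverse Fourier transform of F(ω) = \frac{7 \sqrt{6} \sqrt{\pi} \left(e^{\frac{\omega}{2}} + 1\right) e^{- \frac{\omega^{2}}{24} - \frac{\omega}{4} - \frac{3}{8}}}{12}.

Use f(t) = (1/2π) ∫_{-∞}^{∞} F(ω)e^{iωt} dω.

f(t) = 7 e^{- 6 t^{2}} \cos{\left(3 t \right)}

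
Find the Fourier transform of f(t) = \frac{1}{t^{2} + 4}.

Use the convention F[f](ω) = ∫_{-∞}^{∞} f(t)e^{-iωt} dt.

F(ω) = \frac{\pi e^{- 2 \left|{\omega}\right|}}{2}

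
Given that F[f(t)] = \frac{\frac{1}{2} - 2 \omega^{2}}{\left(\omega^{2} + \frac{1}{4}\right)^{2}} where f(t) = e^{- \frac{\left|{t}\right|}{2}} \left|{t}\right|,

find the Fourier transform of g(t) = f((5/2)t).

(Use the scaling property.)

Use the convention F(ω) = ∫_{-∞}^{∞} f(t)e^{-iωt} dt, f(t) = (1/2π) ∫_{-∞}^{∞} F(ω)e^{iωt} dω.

F[g](ω) = \frac{80 \left(25 - 16 \omega^{2}\right)}{\left(16 \omega^{2} + 25\right)^{2}}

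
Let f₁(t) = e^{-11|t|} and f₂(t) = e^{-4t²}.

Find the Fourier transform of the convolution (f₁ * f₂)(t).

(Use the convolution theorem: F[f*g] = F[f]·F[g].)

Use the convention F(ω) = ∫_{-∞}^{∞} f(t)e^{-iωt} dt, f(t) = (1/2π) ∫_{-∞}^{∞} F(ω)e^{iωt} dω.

F[f₁*f₂](ω) = \frac{11 \sqrt{\pi} e^{- \frac{\omega^{2}}{16}}}{\omega^{2} + 121}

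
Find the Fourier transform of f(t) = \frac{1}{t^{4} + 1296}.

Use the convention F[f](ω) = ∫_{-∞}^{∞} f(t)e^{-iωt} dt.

F(ω) = \frac{\pi e^{- 3 \sqrt{2} \left|{\omega}\right|} \sin{\left(3 \sqrt{2} \left|{\omega}\right| + \frac{\pi}{4} \right)}}{216}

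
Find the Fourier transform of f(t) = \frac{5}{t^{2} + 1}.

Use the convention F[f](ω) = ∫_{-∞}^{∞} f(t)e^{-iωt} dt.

F(ω) = 5 \pi e^{- \left|{\omega}\right|}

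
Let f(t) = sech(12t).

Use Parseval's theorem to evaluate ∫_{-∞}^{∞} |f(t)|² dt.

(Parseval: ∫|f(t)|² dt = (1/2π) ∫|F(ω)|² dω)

∫|f(t)|² dt = \frac{1}{6}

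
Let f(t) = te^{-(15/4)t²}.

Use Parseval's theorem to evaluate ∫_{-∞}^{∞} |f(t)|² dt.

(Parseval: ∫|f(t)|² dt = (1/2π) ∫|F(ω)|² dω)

∫|f(t)|² dt = \frac{\sqrt{30} \sqrt{\pi}}{225}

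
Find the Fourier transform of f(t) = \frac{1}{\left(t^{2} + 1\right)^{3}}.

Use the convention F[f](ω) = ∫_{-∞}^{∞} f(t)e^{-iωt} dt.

F(ω) = \frac{\pi \left(\omega^{2} + 3 \left|{\omega}\right| + 3\right) e^{- \left|{\omega}\right|}}{8}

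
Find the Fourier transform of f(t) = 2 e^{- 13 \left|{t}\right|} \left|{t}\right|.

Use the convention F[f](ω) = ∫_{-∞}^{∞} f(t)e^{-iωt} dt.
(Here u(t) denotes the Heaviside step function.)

F(ω) = \frac{4 \left(169 - \omega^{2}\right)}{\left(\omega^{2} + 169\right)^{2}}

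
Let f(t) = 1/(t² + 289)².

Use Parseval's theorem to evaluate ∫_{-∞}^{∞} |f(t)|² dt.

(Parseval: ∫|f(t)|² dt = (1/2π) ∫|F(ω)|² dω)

∫|f(t)|² dt = \frac{5 \pi}{6565418768}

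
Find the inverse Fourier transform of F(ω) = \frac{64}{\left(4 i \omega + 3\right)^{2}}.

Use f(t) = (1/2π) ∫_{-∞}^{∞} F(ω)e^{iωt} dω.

f(t) = 4 t e^{- \frac{3 t}{4}} u\left(t\right)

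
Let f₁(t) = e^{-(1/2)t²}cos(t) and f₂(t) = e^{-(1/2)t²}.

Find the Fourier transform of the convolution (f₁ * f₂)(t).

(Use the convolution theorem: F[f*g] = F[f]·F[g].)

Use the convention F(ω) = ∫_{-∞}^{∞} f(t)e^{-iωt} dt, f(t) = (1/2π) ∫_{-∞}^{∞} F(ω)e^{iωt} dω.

F[f₁*f₂](ω) = \pi \left(e^{2 \omega} + 1\right) e^{- \omega^{2} - \omega - \frac{1}{2}}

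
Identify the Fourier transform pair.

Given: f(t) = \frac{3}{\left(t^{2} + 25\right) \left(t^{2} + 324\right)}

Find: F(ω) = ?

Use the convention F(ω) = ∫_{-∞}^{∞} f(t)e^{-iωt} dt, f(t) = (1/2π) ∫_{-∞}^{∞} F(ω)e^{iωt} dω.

F(ω) = \frac{\pi \left(18 e^{13 \left|{\omega}\right|} - 5\right) e^{- 18 \left|{\omega}\right|}}{8970}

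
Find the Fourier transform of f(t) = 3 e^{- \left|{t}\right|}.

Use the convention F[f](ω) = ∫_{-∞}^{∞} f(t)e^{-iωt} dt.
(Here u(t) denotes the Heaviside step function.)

F(ω) = \frac{6}{\omega^{2} + 1}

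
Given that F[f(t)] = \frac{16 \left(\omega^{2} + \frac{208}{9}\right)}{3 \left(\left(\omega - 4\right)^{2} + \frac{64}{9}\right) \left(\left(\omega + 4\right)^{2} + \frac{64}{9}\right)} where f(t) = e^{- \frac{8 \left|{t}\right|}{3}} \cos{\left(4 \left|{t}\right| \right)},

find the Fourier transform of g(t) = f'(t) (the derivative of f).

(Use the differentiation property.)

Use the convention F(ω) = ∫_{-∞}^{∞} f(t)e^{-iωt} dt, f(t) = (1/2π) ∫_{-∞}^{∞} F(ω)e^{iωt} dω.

F[g](ω) = \frac{48 i \omega \left(9 \omega^{2} + 208\right)}{81 \omega^{4} - 1440 \omega^{2} + 43264}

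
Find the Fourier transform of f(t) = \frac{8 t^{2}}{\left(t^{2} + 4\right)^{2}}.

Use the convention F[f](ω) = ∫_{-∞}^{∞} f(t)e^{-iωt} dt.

F(ω) = 2 \pi \left(1 - 2 \left|{\omega}\right|\right) e^{- 2 \left|{\omega}\right|}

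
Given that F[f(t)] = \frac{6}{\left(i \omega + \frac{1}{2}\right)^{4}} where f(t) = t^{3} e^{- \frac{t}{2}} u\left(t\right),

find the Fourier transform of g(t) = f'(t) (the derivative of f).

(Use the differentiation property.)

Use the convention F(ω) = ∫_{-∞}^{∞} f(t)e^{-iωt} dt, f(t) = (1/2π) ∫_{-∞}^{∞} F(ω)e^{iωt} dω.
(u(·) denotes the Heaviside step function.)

F[g](ω) = \frac{96 i \omega}{\left(2 i \omega + 1\right)^{4}}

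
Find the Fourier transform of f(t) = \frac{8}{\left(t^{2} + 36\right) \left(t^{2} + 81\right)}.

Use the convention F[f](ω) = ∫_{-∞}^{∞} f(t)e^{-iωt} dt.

F(ω) = \frac{4 \pi \left(3 e^{3 \left|{\omega}\right|} - 2\right) e^{- 9 \left|{\omega}\right|}}{405}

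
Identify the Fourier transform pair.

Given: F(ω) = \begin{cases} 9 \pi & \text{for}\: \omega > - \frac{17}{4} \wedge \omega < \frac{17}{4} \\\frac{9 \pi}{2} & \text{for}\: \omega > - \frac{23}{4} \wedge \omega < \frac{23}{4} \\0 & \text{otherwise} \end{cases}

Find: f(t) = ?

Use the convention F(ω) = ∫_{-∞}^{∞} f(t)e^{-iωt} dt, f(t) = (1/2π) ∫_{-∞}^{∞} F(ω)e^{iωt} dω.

f(t) = \frac{9 \sin{\left(5 t \right)} \cos{\left(\frac{3 t}{4} \right)}}{t}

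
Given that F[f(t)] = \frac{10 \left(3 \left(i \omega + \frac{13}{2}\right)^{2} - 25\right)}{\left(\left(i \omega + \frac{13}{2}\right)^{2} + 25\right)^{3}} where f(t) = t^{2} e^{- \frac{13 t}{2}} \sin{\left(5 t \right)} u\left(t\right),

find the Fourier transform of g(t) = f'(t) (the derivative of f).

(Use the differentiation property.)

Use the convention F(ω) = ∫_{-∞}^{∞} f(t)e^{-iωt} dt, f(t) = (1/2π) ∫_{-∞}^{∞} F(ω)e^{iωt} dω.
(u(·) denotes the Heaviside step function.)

F[g](ω) = \frac{160 i \omega \left(3 \left(2 i \omega + 13\right)^{2} - 100\right)}{\left(\left(2 i \omega + 13\right)^{2} + 100\right)^{3}}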